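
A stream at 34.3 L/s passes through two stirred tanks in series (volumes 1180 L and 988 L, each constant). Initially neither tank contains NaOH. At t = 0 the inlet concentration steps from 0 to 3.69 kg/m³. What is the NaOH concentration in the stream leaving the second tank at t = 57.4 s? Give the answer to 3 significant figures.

2.00 kg/m³

Each tank obeys Vᵢ dCᵢ/dt = Q(Cᵢ₋₁ − Cᵢ), so τᵢ = Vᵢ/Q.
τ₁ = 1180/34.3 = 34.402 s; τ₂ = 988/34.3 = 28.805 s.
Solving the cascade with C₁(0)=C₂(0)=0 gives C₂(t) = C_in[1 − (τ₁ e^(−t/τ₁) − τ₂ e^(−t/τ₂))/(τ₁ − τ₂)].
At t = 57.4: e^(−t/τ₁) = 0.18853, e^(−t/τ₂) = 0.13632.
C₂ = 3.69·[1 − (34.402·0.18853 − 28.805·0.13632)/(5.5977)] = 3.69·0.54281 = 2.0030 kg/m³.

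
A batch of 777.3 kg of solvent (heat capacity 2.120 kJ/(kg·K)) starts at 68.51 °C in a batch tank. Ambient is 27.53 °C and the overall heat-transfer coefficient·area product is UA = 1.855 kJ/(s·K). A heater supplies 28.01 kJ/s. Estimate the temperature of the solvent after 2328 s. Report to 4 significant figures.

44.51 °C

Lumped-capacitance energy balance: M c_p dT/dt = UA(T_amb − T) + Q̇.
dT/dt = (T_ss − T)/τ with T_ss = T_amb + Q̇/UA = 27.53 + 28.01/1.855 = 42.6297 °C, τ = M c_p/UA = 777.3·2.120/1.855 = 888.343 s.
T approaches T_ss exponentially: T(t) = T_ss + (T₀ − T_ss) e^(−t/τ).
T(2328) = 42.6297 + (25.8803)·0.0727585 = 44.5127 °C.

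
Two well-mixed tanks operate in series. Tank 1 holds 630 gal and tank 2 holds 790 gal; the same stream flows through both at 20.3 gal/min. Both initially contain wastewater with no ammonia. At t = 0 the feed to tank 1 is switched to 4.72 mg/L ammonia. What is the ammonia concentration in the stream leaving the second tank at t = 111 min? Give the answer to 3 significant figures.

Time constants: τᵢ = Vᵢ/Q for each well-mixed tank.
τ₁ = 630/20.3 = 31.034 min; τ₂ = 790/20.3 = 38.916 min.
Tank 1: C₁ = C_in(1 − e^(−t/τ₁)). Tank 2 (τ₁ ≠ τ₂): C₂ = C_in[1 − (τ₁ e^(−t/τ₁) − τ₂ e^(−t/τ₂))/(τ₁ − τ₂)].
At t = 111: e^(−t/τ₁) = 0.027969, e^(−t/τ₂) = 0.057713.
C₂ = 4.72·[1 − (31.034·0.027969 − 38.916·0.057713)/(-7.8818)] = 4.72·0.82517 = 3.8948 mg/L.

3.89 mg/L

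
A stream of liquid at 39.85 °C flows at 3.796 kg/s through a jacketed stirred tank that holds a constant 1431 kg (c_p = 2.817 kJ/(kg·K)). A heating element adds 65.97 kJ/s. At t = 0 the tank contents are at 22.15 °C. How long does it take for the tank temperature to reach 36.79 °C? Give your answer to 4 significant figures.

Unsteady energy balance on the tank contents: M c_p dT/dt = ṁ c_p (T_in − T) + 65.97.
τ = M/ṁ = 376.976 s; T_ss = T_in + Q̇/(ṁ c_p) = 46.0193 °C.
T(t) = T_ss + (T₀ − T_ss) e^(−t/τ). Set T = 36.79:
e^(−t/τ) = (36.79 − 46.0193)/(22.15 − 46.0193) = 0.386659
t = −376.976 · ln(0.386659) = 358.207 s.

358.2 s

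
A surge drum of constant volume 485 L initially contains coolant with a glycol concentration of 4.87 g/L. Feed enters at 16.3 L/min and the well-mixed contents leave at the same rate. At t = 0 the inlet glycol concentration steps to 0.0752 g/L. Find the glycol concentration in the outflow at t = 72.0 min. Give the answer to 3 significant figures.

Transient balance on the dissolved component: V dC/dt = Q(C_in − C).
Rewrite as dC/dt + C/τ = C_in/τ, τ = V/Q = 29.755 min.
Solution: C(t) = C_in + (C₀ − C_in) e^(−t/τ).
C(72.0) = 0.0752 + (4.87 − 0.0752)·e^(−72.0/29.755) = 0.0752 + (4.7948)·0.088940 = 0.50165 g/L.

0.502 g/L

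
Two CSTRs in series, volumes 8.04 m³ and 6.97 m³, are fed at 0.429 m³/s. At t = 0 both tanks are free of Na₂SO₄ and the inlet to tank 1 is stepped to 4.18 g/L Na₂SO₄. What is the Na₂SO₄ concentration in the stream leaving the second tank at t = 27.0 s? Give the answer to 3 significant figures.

Time constants: τᵢ = Vᵢ/Q for each well-mixed tank.
τ₁ = 8.04/0.429 = 18.741 s; τ₂ = 6.97/0.429 = 16.247 s.
Tank 1: C₁ = C_in(1 − e^(−t/τ₁)). Tank 2 (τ₁ ≠ τ₂): C₂ = C_in[1 − (τ₁ e^(−t/τ₁) − τ₂ e^(−t/τ₂))/(τ₁ − τ₂)].
At t = 27.0: e^(−t/τ₁) = 0.23677, e^(−t/τ₂) = 0.18979.
C₂ = 4.18·[1 − (18.741·0.23677 − 16.247·0.18979)/(2.4942)] = 4.18·0.45721 = 1.9111 g/L.

1.91 g/L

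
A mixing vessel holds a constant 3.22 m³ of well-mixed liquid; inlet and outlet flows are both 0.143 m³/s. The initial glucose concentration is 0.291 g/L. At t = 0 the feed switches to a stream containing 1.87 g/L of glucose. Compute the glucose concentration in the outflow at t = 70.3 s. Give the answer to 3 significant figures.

1.80 g/L

Mass balance on the solute (V constant): V dC/dt = Q(C_in − C).
Time constant τ = V/Q = 3.22/0.143 = 22.517 s.
Solution: C(t) = C_in + (C₀ − C_in) e^(−t/τ).
C(70.3) = 1.87 + (0.291 − 1.87)·e^(−70.3/22.517) = 1.87 + (-1.5790)·0.044068 = 1.8004 g/L.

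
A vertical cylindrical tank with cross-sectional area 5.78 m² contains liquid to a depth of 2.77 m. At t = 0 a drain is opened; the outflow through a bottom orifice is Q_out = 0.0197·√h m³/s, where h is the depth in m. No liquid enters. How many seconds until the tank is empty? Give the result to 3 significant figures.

977 s

Unsteady balance on liquid volume: A dh/dt = −0.0197 √h.
∫ h^(−1/2) dh = −(0.0197/A) ∫ dt, giving 2√h = 2√h₀ − (0.0197/A) t.
Tank is empty when √h = 0: t_empty = 2A√h₀/0.0197.
t_empty = 2·5.78·√2.77/0.0197 = 11.560·1.6643/0.0197 = 976.63 s.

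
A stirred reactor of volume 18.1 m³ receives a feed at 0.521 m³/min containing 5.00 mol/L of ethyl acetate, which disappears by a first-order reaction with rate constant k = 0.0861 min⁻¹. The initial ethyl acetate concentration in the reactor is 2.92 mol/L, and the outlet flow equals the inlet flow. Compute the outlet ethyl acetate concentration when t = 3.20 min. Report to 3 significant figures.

2.41 mol/L

V dC/dt = Q(C_in − C) − k V C.
This is linear with rate a = Q/V + k = 0.11488 min⁻¹.
C_ss = Q C_in/(Q + kV) = 1.2528 mol/L; C(t) = C_ss + (C₀ − C_ss) e^(−a t).
C(3.20) = 1.2528 + (1.6672)·e^(−0.11488·3.20) = 1.2528 + (1.6672)·0.69237 = 2.4071 mol/L.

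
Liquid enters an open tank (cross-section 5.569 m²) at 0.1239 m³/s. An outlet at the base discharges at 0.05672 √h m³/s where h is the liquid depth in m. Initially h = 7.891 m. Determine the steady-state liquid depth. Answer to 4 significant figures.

4.772 m

A dh/dt = Q_in − 0.05672 √h. Steady state requires inflow = outflow:
Q_in = 0.05672 √h_ss ⇒ √h_ss = 0.1239/0.05672 = 2.18441.
h_ss = 2.18441² = 4.77167 m. (Since h₀ = 7.891 m > h_ss, the level will fall toward this value.)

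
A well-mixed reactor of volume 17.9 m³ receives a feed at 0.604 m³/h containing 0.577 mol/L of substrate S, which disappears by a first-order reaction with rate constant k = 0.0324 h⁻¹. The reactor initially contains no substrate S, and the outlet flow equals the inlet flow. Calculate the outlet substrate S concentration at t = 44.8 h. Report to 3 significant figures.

Accumulation = in − out − consumed: V dC/dt = Q C_in − Q C − k V C.
dC/dt = (Q/V) C_in − (Q/V + k) C; effective rate a = Q/V + k = 0.033743 + 0.0324 = 0.066143 h⁻¹.
C_ss = Q C_in/(Q + kV) = 0.29436 mol/L; C(t) = C_ss + (C₀ − C_ss) e^(−a t).
C(44.8) = 0.29436 + (-0.29436)·e^(−0.066143·44.8) = 0.29436 + (-0.29436)·0.051653 = 0.27915 mol/L.

0.279 mol/L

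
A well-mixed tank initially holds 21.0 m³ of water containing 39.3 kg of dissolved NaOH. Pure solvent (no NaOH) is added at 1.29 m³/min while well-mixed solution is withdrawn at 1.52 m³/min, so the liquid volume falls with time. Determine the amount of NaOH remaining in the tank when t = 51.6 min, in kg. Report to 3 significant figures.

Let m(t) be the amount of NaOH. Volume: V(t) = V₀ + (Q_in − Q_out) t = 21.0 − 0.23000 t; V(51.6) = 9.1320 m³.
Solute balance: dm/dt = 0 − Q_out C = −Q_out m/V(t).
dm/m = −Q_out dt/(V₀ − 0.23000 t); integrating gives ln(m/m₀) = −(Q_out/(Q_in−Q_out)) ln(V/V₀).
m = m₀ (V₀/V)^(Q_out/(Q_in−Q_out)) = 39.3 × (21.0/9.1320)^(-6.6087) = 0.16008 kg.

0.160 kg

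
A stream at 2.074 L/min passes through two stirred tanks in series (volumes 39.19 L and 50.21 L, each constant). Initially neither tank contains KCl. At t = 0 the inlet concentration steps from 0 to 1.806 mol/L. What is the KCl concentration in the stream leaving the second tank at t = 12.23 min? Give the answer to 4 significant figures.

Time constants: τᵢ = Vᵢ/Q for each well-mixed tank.
τ₁ = 39.19/2.074 = 18.8959 min; τ₂ = 50.21/2.074 = 24.2093 min.
Solving the cascade with C₁(0)=C₂(0)=0 gives C₂(t) = C_in[1 − (τ₁ e^(−t/τ₁) − τ₂ e^(−t/τ₂))/(τ₁ − τ₂)].
At t = 12.23: e^(−t/τ₁) = 0.523493, e^(−t/τ₂) = 0.603398.
C₂ = 1.806·[1 − (18.8959·0.523493 − 24.2093·0.603398)/(-5.31340)] = 1.806·0.112439 = 0.203066 mol/L.

0.2031 mol/L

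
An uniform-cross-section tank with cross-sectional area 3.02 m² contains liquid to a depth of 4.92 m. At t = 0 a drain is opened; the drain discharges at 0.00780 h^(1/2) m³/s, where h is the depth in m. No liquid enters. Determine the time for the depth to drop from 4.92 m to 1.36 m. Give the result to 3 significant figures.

A dh/dt = −Q_out = −0.00780 √h.
∫ h^(−1/2) dh = −(0.00780/A) ∫ dt, giving 2√h = 2√h₀ − (0.00780/A) t.
t = 2A(√h₀ − √h)/0.00780 = 2·3.02·(√4.92 − √1.36)/0.00780
  = 6.0400 × (2.2181 − 1.1662) / 0.00780 = 814.56 s.

815 s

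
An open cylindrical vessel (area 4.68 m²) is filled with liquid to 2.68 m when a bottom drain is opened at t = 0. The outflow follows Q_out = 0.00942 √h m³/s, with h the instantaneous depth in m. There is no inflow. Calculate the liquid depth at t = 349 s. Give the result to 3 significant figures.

A dh/dt = −Q_out = −0.00942 √h.
This is separable: 2 d(√h)/dt = −0.00942/A, so √h = √h₀ − (0.00942/(2A)) t.
√h = √2.68 − 0.00942·349/(2·4.68) = 1.6371 − 0.35124 = 1.2858.
h = 1.2858² = 1.6534 m.

1.65 m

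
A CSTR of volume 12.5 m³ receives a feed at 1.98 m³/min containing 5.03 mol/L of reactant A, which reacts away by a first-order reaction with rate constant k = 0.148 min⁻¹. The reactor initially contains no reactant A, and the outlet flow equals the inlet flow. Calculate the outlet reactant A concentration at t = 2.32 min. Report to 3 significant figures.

Species balance: V dC/dt = Q C_in − Q C − k V C.
dC/dt = (Q/V) C_in − (Q/V + k) C; effective rate a = Q/V + k = 0.15840 + 0.148 = 0.30640 min⁻¹.
C_ss = Q C_in/(Q + kV) = 2.6004 mol/L; C(t) = C_ss + (C₀ − C_ss) e^(−a t).
C(2.32) = 2.6004 + (-2.6004)·e^(−0.30640·2.32) = 2.6004 + (-2.6004)·0.49123 = 1.3230 mol/L.

1.32 mol/L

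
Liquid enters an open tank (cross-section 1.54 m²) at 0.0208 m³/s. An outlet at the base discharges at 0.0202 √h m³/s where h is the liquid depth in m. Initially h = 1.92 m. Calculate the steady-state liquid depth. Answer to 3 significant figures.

1.06 m

Level balance: A dh/dt = 0.0208 − 0.0202 √h. Setting dh/dt = 0:
Q_in = 0.0202 √h_ss ⇒ √h_ss = 0.0208/0.0202 = 1.0297.
h_ss = 1.0297² = 1.0603 m. (Since h₀ = 1.92 m > h_ss, the level will fall toward this value.)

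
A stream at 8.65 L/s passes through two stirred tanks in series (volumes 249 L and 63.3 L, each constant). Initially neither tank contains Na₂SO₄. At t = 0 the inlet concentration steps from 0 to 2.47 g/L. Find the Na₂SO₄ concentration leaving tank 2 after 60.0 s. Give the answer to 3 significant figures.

2.06 g/L

Each tank obeys Vᵢ dCᵢ/dt = Q(Cᵢ₋₁ − Cᵢ), so τᵢ = Vᵢ/Q.
τ₁ = 249/8.65 = 28.786 s; τ₂ = 63.3/8.65 = 7.3179 s.
Solving the cascade with C₁(0)=C₂(0)=0 gives C₂(t) = C_in[1 − (τ₁ e^(−t/τ₁) − τ₂ e^(−t/τ₂))/(τ₁ − τ₂)].
At t = 60.0: e^(−t/τ₁) = 0.12439, e^(−t/τ₂) = 0.00027491.
C₂ = 2.47·[1 − (28.786·0.12439 − 7.3179·0.00027491)/(21.468)] = 2.47·0.83330 = 2.0583 g/L.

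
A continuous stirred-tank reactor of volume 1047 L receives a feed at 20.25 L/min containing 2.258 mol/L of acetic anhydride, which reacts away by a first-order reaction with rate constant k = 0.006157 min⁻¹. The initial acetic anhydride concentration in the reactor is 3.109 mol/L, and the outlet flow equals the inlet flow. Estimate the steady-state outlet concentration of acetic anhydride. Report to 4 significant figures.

1.713 mol/L

Accumulation = in − out − consumed: V dC/dt = Q C_in − Q C − k V C.
At steady state: 0 = Q C_in − (Q + kV) C_ss, so C_ss = Q C_in/(Q + kV).
C_ss = 20.25·2.258/(20.25 + 0.006157·1047) = 45.7245/26.6964 = 1.71276 mol/L.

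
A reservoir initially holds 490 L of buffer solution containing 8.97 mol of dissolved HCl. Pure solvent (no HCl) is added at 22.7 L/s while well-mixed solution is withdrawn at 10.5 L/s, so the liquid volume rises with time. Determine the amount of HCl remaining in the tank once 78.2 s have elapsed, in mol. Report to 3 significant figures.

Total volume: dV/dt = Q_in − Q_out = 12.200 L/s, so V(t) = 490 + 12.200 t and V(78.2) = 1444.0 L.
No HCl enters, so dm/dt = −Q_out · (m/V).
Separate: dm/m = −Q_out dt/V(t) ⇒ ln(m/m₀) = −(Q_out/(Q_in−Q_out)) ln(V/V₀).
m = m₀ (V₀/V)^(Q_out/(Q_in−Q_out)) = 8.97 × (490/1444.0)^(0.86066) = 3.5385 mol.

3.54 mol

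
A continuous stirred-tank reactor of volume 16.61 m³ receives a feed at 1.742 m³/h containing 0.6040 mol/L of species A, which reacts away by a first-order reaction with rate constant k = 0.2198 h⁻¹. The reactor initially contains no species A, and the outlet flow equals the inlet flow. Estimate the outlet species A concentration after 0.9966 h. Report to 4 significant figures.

Accumulation = in − out − consumed: V dC/dt = Q C_in − Q C − k V C.
This is linear with rate a = Q/V + k = 0.324677 h⁻¹.
C_ss = Q C_in/(Q + kV) = 0.195103 mol/L; C(t) = C_ss + (C₀ − C_ss) e^(−a t).
C(0.9966) = 0.195103 + (-0.195103)·e^(−0.324677·0.9966) = 0.195103 + (-0.195103)·0.723559 = 0.0539345 mol/L.

0.05393 mol/L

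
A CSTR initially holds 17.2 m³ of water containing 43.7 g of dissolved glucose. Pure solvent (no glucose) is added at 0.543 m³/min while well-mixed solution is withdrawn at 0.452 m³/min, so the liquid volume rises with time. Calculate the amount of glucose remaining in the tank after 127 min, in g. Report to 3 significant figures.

3.40 g

Total volume: dV/dt = Q_in − Q_out = 0.091000 m³/min, so V(t) = 17.2 + 0.091000 t and V(127) = 28.757 m³.
Solute balance: dm/dt = 0 − Q_out C = −Q_out m/V(t).
Separate: dm/m = −Q_out dt/V(t) ⇒ ln(m/m₀) = −(Q_out/(Q_in−Q_out)) ln(V/V₀).
m = m₀ (V₀/V)^(Q_out/(Q_in−Q_out)) = 43.7 × (17.2/28.757)^(4.9670) = 3.4022 g.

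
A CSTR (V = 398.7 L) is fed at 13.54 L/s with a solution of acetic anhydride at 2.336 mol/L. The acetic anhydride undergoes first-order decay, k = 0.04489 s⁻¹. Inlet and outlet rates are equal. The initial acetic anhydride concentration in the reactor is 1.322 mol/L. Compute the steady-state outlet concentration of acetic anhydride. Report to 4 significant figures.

Accumulation = in − out − consumed: V dC/dt = Q C_in − Q C − k V C.
At steady state: 0 = Q C_in − (Q + kV) C_ss, so C_ss = Q C_in/(Q + kV).
C_ss = 13.54·2.336/(13.54 + 0.04489·398.7) = 31.6294/31.4376 = 1.00610 mol/L.

1.006 mol/L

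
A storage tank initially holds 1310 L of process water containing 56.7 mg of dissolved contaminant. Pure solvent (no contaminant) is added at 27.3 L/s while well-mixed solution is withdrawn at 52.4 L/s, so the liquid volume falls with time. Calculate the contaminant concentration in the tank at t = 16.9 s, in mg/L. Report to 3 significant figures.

0.0283 mg/L

Total volume: dV/dt = Q_in − Q_out = -25.100 L/s, so V(t) = 1310 − 25.100 t and V(16.9) = 885.81 L.
Solute balance: dm/dt = 0 − Q_out C = −Q_out m/V(t).
dm/m = −Q_out dt/(V₀ − 25.100 t); integrating gives ln(m/m₀) = −(Q_out/(Q_in−Q_out)) ln(V/V₀).
m = m₀ (V₀/V)^(Q_out/(Q_in−Q_out)) = 56.7 × (1310/885.81)^(-2.0876) = 25.051 mg.
C = m/V = 25.051/885.81 = 0.028280 mg/L.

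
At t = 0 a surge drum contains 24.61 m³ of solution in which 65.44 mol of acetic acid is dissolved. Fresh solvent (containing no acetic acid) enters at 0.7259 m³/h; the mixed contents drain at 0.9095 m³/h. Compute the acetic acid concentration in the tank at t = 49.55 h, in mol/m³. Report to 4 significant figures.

0.4288 mol/m³

Total volume: dV/dt = Q_in − Q_out = -0.183600 m³/h, so V(t) = 24.61 − 0.183600 t and V(49.55) = 15.5126 m³.
No acetic acid enters, so dm/dt = −Q_out · (m/V).
dm/m = −Q_out dt/(V₀ − 0.183600 t); integrating gives ln(m/m₀) = −(Q_out/(Q_in−Q_out)) ln(V/V₀).
m = m₀ (V₀/V)^(Q_out/(Q_in−Q_out)) = 65.44 × (24.61/15.5126)^(-4.95370) = 6.65258 mol.
C = m/V = 6.65258/15.5126 = 0.428849 mol/m³.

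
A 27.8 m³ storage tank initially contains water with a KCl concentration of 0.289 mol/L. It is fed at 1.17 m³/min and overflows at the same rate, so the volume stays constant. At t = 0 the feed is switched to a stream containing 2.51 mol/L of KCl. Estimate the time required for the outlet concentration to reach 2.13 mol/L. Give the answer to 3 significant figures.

Unsteady species balance (constant V, well mixed): V dC/dt = Q(C_in − C), so τ = V/Q = 23.761 min.
C(t) = C_in + (C₀ − C_in) e^(−t/τ). Set C = 2.13 and solve for t:
e^(−t/τ) = (C − C_in)/(C₀ − C_in) = (2.13 − 2.51)/(0.289 − 2.51) = 0.17109
t = −τ ln(…) = 23.761 × 1.7655 = 41.950 min.

42.0 min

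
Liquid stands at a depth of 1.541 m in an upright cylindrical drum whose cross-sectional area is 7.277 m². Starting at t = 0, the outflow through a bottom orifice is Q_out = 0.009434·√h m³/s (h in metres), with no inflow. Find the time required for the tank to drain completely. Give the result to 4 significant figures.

1915 s

Unsteady balance on liquid volume: A dh/dt = −0.009434 √h.
This is separable: 2 d(√h)/dt = −0.009434/A, so √h = √h₀ − (0.009434/(2A)) t.
Tank is empty when √h = 0: t_empty = 2A√h₀/0.009434.
t_empty = 2·7.277·√1.541/0.009434 = 14.5540·1.24137/0.009434 = 1915.08 s.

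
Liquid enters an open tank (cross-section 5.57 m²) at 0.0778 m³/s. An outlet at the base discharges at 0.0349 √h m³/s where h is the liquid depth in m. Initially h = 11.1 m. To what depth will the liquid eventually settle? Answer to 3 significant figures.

4.97 m

A dh/dt = Q_in − 0.0349 √h. Steady state requires inflow = outflow:
Q_in = 0.0349 √h_ss ⇒ √h_ss = 0.0778/0.0349 = 2.2292.
h_ss = 2.2292² = 4.9695 m. (Since h₀ = 11.1 m > h_ss, the level will fall toward this value.)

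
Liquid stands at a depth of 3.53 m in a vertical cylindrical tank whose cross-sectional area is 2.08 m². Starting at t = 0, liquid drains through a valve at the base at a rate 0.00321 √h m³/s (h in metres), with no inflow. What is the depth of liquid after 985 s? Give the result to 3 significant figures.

Unsteady balance on liquid volume: A dh/dt = −0.00321 √h.
This is separable: 2 d(√h)/dt = −0.00321/A, so √h = √h₀ − (0.00321/(2A)) t.
√h = √3.53 − 0.00321·985/(2·2.08) = 1.8788 − 0.76006 = 1.1188.
h = 1.1188² = 1.2516 m.

1.25 m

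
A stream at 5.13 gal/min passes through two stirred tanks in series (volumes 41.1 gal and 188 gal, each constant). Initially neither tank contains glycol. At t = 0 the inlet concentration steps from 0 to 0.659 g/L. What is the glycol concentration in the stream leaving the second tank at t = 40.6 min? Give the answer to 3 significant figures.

0.382 g/L

Each tank obeys Vᵢ dCᵢ/dt = Q(Cᵢ₋₁ − Cᵢ), so τᵢ = Vᵢ/Q.
τ₁ = 41.1/5.13 = 8.0117 min; τ₂ = 188/5.13 = 36.647 min.
Solving the cascade with C₁(0)=C₂(0)=0 gives C₂(t) = C_in[1 − (τ₁ e^(−t/τ₁) − τ₂ e^(−t/τ₂))/(τ₁ − τ₂)].
At t = 40.6: e^(−t/τ₁) = 0.0062976, e^(−t/τ₂) = 0.33026.
C₂ = 0.659·[1 − (8.0117·0.0062976 − 36.647·0.33026)/(-28.635)] = 0.659·0.57910 = 0.38162 g/L.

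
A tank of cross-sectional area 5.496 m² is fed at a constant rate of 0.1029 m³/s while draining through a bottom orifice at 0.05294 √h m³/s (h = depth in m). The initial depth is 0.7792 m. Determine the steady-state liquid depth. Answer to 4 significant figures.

A dh/dt = Q_in − 0.05294 √h. Steady state requires inflow = outflow:
Q_in = 0.05294 √h_ss ⇒ √h_ss = 0.1029/0.05294 = 1.94371.
h_ss = 1.94371² = 3.77801 m. (Since h₀ = 0.7792 m < h_ss, the level will rise toward this value.)

3.778 m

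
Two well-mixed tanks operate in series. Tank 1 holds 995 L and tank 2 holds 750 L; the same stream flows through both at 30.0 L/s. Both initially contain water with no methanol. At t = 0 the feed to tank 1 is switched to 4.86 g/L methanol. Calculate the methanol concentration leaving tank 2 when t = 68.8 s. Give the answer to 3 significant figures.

Species balance on tank i: dCᵢ/dt = (Cᵢ₋₁ − Cᵢ)/τᵢ with τᵢ = Vᵢ/Q.
τ₁ = 995/30.0 = 33.167 s; τ₂ = 750/30.0 = 25.000 s.
Solving the cascade with C₁(0)=C₂(0)=0 gives C₂(t) = C_in[1 − (τ₁ e^(−t/τ₁) − τ₂ e^(−t/τ₂))/(τ₁ − τ₂)].
At t = 68.8: e^(−t/τ₁) = 0.12564, e^(−t/τ₂) = 0.063800.
C₂ = 4.86·[1 − (33.167·0.12564 − 25.000·0.063800)/(8.1667)] = 4.86·0.68507 = 3.3295 g/L.

3.33 g/L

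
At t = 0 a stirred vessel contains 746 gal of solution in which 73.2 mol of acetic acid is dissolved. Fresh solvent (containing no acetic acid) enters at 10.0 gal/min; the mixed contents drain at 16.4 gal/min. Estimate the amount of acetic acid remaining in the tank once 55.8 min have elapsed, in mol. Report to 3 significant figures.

13.8 mol

Let m(t) be the amount of acetic acid. Volume: V(t) = V₀ + (Q_in − Q_out) t = 746 − 6.4000 t; V(55.8) = 388.88 gal.
Solute balance: dm/dt = 0 − Q_out C = −Q_out m/V(t).
dm/m = −Q_out dt/(V₀ − 6.4000 t); integrating gives ln(m/m₀) = −(Q_out/(Q_in−Q_out)) ln(V/V₀).
m = m₀ (V₀/V)^(Q_out/(Q_in−Q_out)) = 73.2 × (746/388.88)^(-2.5625) = 13.789 mol.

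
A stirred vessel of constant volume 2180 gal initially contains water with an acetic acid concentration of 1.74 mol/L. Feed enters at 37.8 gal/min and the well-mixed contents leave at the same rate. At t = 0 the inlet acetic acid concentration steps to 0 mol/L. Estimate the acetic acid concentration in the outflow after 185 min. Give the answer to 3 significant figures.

0.0704 mol/L

Mass balance on the solute (V constant): V dC/dt = Q(C_in − C).
Time constant τ = V/Q = 2180/37.8 = 57.672 min.
C approaches C_in exponentially: C(t) = C_in + (C₀ − C_in) e^(−t/τ).
C(185) = 0 + (1.74 − 0)·e^(−185/57.672) = 0 + (1.7400)·0.040446 = 0.070375 mol/L.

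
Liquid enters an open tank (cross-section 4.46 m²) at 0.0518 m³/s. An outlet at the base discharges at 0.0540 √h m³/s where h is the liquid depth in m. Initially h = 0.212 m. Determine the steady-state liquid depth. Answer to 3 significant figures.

Level balance: A dh/dt = 0.0518 − 0.0540 √h. Setting dh/dt = 0:
Q_in = 0.0540 √h_ss ⇒ √h_ss = 0.0518/0.0540 = 0.95926.
h_ss = 0.95926² = 0.92018 m. (Since h₀ = 0.212 m < h_ss, the level will rise toward this value.)

0.920 m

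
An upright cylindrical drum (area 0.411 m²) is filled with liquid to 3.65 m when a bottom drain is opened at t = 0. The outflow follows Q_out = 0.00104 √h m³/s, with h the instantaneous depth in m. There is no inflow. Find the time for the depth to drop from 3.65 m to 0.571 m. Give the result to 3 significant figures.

913 s

A dh/dt = −Q_out = −0.00104 √h.
∫ h^(−1/2) dh = −(0.00104/A) ∫ dt, giving 2√h = 2√h₀ − (0.00104/A) t.
t = 2A(√h₀ − √h)/0.00104 = 2·0.411·(√3.65 − √0.571)/0.00104
  = 0.82200 × (1.9105 − 0.75565) / 0.00104 = 912.78 s.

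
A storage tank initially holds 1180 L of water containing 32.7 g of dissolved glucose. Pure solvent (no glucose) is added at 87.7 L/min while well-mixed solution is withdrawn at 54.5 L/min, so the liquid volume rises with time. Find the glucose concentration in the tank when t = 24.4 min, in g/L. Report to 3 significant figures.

0.00697 g/L

Total volume: dV/dt = Q_in − Q_out = 33.200 L/min, so V(t) = 1180 + 33.200 t and V(24.4) = 1990.1 L.
No glucose enters, so dm/dt = −Q_out · (m/V).
dm/m = −Q_out dt/(V₀ + 33.200 t); integrating gives ln(m/m₀) = −(Q_out/(Q_in−Q_out)) ln(V/V₀).
m = m₀ (V₀/V)^(Q_out/(Q_in−Q_out)) = 32.7 × (1180/1990.1)^(1.6416) = 13.865 g.
C = m/V = 13.865/1990.1 = 0.0069672 g/L.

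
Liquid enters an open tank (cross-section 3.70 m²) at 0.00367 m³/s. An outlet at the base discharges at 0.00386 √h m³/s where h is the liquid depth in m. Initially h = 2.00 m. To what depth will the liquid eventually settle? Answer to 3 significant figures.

Accumulation of liquid (constant cross-section A): A dh/dt = Q_in − 0.00386 √h. At steady state dh/dt = 0:
Q_in = 0.00386 √h_ss ⇒ √h_ss = 0.00367/0.00386 = 0.95078.
h_ss = 0.95078² = 0.90398 m. (Since h₀ = 2.00 m > h_ss, the level will fall toward this value.)

0.904 m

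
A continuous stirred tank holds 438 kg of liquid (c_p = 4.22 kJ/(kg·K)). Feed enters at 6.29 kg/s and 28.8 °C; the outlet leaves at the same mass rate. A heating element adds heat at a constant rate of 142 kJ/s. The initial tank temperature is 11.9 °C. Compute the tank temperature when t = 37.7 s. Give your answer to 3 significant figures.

Unsteady energy balance on the tank contents: M c_p dT/dt = ṁ c_p (T_in − T) + 142.
Rearrange: dT/dt = (T_ss − T)/τ with τ = M/ṁ = 69.634 s and T_ss = T_in + Q̇/(ṁ c_p) = 34.150 °C.
This is linear first-order; T(t) = T_ss + (T₀ − T_ss) e^(−t/τ).
T(37.7) = 34.150 + (-22.250)·e^(−37.7/69.634) = 34.150 + (-22.250)·0.58193 = 21.202 °C.

21.2 °C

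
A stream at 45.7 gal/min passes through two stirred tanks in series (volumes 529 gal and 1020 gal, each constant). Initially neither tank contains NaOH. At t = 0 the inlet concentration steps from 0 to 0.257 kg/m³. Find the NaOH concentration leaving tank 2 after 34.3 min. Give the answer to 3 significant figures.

0.156 kg/m³

Time constants: τᵢ = Vᵢ/Q for each well-mixed tank.
τ₁ = 529/45.7 = 11.575 min; τ₂ = 1020/45.7 = 22.319 min.
Tank 1: C₁ = C_in(1 − e^(−t/τ₁)). Tank 2 (τ₁ ≠ τ₂): C₂ = C_in[1 − (τ₁ e^(−t/τ₁) − τ₂ e^(−t/τ₂))/(τ₁ − τ₂)].
At t = 34.3: e^(−t/τ₁) = 0.051656, e^(−t/τ₂) = 0.21507.
C₂ = 0.257·[1 − (11.575·0.051656 − 22.319·0.21507)/(-10.744)] = 0.257·0.60886 = 0.15648 kg/m³.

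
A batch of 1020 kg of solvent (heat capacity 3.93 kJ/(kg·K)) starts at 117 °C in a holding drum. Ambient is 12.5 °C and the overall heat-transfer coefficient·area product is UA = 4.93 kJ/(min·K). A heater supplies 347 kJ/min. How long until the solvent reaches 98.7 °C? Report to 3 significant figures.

625 min

M c_p dT/dt = −UA(T − T_amb) + Q̇.
τ = M c_p/UA = 813.10 min; T_ss = T_amb + Q̇/UA = 12.5 + 347/4.93 = 82.885 °C.
T(t) = T_ss + (T₀ − T_ss)e^(−t/τ); set T = 98.7:
t = −τ ln[(T − T_ss)/(T₀ − T_ss)] = −813.10 · ln(0.46357) = 625.11 min.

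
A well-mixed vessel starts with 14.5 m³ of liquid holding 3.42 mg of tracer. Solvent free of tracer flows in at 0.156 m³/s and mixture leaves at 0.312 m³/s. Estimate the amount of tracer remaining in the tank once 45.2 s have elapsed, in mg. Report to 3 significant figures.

Let m(t) be the amount of tracer. Volume: V(t) = V₀ + (Q_in − Q_out) t = 14.5 − 0.15600 t; V(45.2) = 7.4488 m³.
No tracer enters, so dm/dt = −Q_out · (m/V).
dm/m = −Q_out dt/(V₀ − 0.15600 t); integrating gives ln(m/m₀) = −(Q_out/(Q_in−Q_out)) ln(V/V₀).
m = m₀ (V₀/V)^(Q_out/(Q_in−Q_out)) = 3.42 × (14.5/7.4488)^(-2.0000) = 0.90253 mg.

0.903 mg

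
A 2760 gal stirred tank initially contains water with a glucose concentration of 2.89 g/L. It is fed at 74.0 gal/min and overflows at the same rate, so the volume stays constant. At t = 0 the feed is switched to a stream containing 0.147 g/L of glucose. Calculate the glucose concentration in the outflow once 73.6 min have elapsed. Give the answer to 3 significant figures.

Transient balance on the dissolved component: V dC/dt = Q(C_in − C).
Time constant τ = V/Q = 2760/74.0 = 37.297 min.
This is linear first-order; C(t) = C_in + (C₀ − C_in) e^(−t/τ).
C(73.6) = 0.147 + (2.89 − 0.147)·e^(−73.6/37.297) = 0.147 + (2.7430)·0.13899 = 0.52826 g/L.

0.528 g/L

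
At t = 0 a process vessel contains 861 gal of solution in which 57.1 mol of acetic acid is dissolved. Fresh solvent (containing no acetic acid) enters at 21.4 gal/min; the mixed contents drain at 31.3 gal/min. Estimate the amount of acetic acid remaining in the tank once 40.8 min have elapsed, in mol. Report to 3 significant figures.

7.71 mol

Let m(t) be the amount of acetic acid. Volume: V(t) = V₀ + (Q_in − Q_out) t = 861 − 9.9000 t; V(40.8) = 457.08 gal.
No acetic acid enters, so dm/dt = −Q_out · (m/V).
dm/m = −Q_out dt/(V₀ − 9.9000 t); integrating gives ln(m/m₀) = −(Q_out/(Q_in−Q_out)) ln(V/V₀).
m = m₀ (V₀/V)^(Q_out/(Q_in−Q_out)) = 57.1 × (861/457.08)^(-3.1616) = 7.7118 mol.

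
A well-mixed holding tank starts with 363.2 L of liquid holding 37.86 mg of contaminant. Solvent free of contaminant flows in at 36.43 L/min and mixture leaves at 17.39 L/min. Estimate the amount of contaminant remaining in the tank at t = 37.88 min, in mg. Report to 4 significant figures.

Total volume: dV/dt = Q_in − Q_out = 19.0400 L/min, so V(t) = 363.2 + 19.0400 t and V(37.88) = 1084.44 L.
Solute balance: dm/dt = 0 − Q_out C = −Q_out m/V(t).
Separate: dm/m = −Q_out dt/V(t) ⇒ ln(m/m₀) = −(Q_out/(Q_in−Q_out)) ln(V/V₀).
m = m₀ (V₀/V)^(Q_out/(Q_in−Q_out)) = 37.86 × (363.2/1084.44)^(0.913340) = 13.9409 mg.

13.94 mg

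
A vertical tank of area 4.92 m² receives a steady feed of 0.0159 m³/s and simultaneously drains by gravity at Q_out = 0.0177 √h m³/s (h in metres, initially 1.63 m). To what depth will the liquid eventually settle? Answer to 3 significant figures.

0.807 m

A dh/dt = Q_in − 0.0177 √h. Steady state requires inflow = outflow:
Q_in = 0.0177 √h_ss ⇒ √h_ss = 0.0159/0.0177 = 0.89831.
h_ss = 0.89831² = 0.80695 m. (Since h₀ = 1.63 m > h_ss, the level will fall toward this value.)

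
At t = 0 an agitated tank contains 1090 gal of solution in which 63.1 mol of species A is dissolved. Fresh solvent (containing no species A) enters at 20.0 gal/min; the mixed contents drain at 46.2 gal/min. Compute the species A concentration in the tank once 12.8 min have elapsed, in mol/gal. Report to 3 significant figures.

0.0437 mol/gal

Total volume: dV/dt = Q_in − Q_out = -26.200 gal/min, so V(t) = 1090 − 26.200 t and V(12.8) = 754.64 gal.
No species A enters, so dm/dt = −Q_out · (m/V).
dm/m = −Q_out dt/(V₀ − 26.200 t); integrating gives ln(m/m₀) = −(Q_out/(Q_in−Q_out)) ln(V/V₀).
m = m₀ (V₀/V)^(Q_out/(Q_in−Q_out)) = 63.1 × (1090/754.64)^(-1.7634) = 32.995 mol.
C = m/V = 32.995/754.64 = 0.043722 mol/gal.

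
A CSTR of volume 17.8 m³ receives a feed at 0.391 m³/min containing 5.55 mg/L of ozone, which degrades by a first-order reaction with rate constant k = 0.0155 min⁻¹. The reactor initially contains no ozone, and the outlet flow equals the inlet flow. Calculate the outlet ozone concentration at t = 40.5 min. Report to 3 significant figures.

V dC/dt = Q(C_in − C) − k V C.
This is linear with rate a = Q/V + k = 0.037466 min⁻¹.
C_ss = Q C_in/(Q + kV) = 3.2539 mg/L; C(t) = C_ss + (C₀ − C_ss) e^(−a t).
C(40.5) = 3.2539 + (-3.2539)·e^(−0.037466·40.5) = 3.2539 + (-3.2539)·0.21928 = 2.5404 mg/L.

2.54 mg/L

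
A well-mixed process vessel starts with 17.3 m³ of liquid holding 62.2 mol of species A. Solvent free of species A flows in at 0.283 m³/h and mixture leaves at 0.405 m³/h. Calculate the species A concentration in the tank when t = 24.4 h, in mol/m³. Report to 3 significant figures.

Total volume: dV/dt = Q_in − Q_out = -0.12200 m³/h, so V(t) = 17.3 − 0.12200 t and V(24.4) = 14.323 m³.
Solute balance: dm/dt = 0 − Q_out C = −Q_out m/V(t).
Separate: dm/m = −Q_out dt/V(t) ⇒ ln(m/m₀) = −(Q_out/(Q_in−Q_out)) ln(V/V₀).
m = m₀ (V₀/V)^(Q_out/(Q_in−Q_out)) = 62.2 × (17.3/14.323)^(-3.3197) = 33.232 mol.
C = m/V = 33.232/14.323 = 2.3202 mol/m³.

2.32 mol/m³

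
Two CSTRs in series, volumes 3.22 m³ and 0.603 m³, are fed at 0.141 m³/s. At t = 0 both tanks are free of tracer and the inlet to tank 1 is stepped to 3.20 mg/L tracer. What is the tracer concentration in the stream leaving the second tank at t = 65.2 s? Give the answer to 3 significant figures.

2.97 mg/L

Each tank obeys Vᵢ dCᵢ/dt = Q(Cᵢ₋₁ − Cᵢ), so τᵢ = Vᵢ/Q.
τ₁ = 3.22/0.141 = 22.837 s; τ₂ = 0.603/0.141 = 4.2766 s.
Tank 1: C₁ = C_in(1 − e^(−t/τ₁)). Tank 2 (τ₁ ≠ τ₂): C₂ = C_in[1 − (τ₁ e^(−t/τ₁) − τ₂ e^(−t/τ₂))/(τ₁ − τ₂)].
At t = 65.2: e^(−t/τ₁) = 0.057554, e^(−t/τ₂) = 2.3925e-07.
C₂ = 3.20·[1 − (22.837·0.057554 − 4.2766·2.3925e-07)/(18.560)] = 3.20·0.92918 = 2.9734 mg/L.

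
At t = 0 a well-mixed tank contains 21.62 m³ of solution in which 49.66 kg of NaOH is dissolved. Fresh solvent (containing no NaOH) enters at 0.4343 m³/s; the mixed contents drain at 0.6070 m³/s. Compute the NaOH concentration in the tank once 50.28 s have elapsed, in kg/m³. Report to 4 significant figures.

0.6314 kg/m³

Let m(t) be the amount of NaOH. Volume: V(t) = V₀ + (Q_in − Q_out) t = 21.62 − 0.172700 t; V(50.28) = 12.9366 m³.
Species balance (pure solvent in): dm/dt = −Q_out · m/V(t).
Separate: dm/m = −Q_out dt/V(t) ⇒ ln(m/m₀) = −(Q_out/(Q_in−Q_out)) ln(V/V₀).
m = m₀ (V₀/V)^(Q_out/(Q_in−Q_out)) = 49.66 × (21.62/12.9366)^(-3.51477) = 8.16760 kg.
C = m/V = 8.16760/12.9366 = 0.631354 kg/m³.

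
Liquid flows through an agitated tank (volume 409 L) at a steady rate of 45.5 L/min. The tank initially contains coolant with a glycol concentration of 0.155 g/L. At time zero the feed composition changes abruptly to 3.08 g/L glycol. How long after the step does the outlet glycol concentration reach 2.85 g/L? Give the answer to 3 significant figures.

22.9 min

Species balance: V dC/dt = Q(C_in − C) ⇒ τ = V/Q = 8.9890 min.
C(t) = C_in + (C₀ − C_in) e^(−t/τ). Set C = 2.85 and solve for t:
e^(−t/τ) = (C − C_in)/(C₀ − C_in) = (2.85 − 3.08)/(0.155 − 3.08) = 0.078632
t = −τ ln(…) = 8.9890 × 2.5430 = 22.859 min.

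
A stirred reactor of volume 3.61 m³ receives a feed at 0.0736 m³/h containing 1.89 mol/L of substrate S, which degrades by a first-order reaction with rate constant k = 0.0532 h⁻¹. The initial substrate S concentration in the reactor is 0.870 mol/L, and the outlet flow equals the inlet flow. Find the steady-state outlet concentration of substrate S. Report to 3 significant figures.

0.524 mol/L

Species balance: V dC/dt = Q C_in − Q C − k V C.
Steady state (dC/dt = 0): C_ss = Q C_in/(Q + kV) = C_in/(1 + kV/Q).
C_ss = 0.0736·1.89/(0.0736 + 0.0532·3.61) = 0.13910/0.26565 = 0.52363 mol/L.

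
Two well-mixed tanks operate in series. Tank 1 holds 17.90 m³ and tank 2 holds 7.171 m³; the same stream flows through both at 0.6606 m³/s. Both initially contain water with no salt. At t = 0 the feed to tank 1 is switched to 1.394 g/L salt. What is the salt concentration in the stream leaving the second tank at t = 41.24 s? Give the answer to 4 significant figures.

0.9072 g/L

Each tank obeys Vᵢ dCᵢ/dt = Q(Cᵢ₋₁ − Cᵢ), so τᵢ = Vᵢ/Q.
τ₁ = 17.90/0.6606 = 27.0966 s; τ₂ = 7.171/0.6606 = 10.8553 s.
Tank 1: C₁ = C_in(1 − e^(−t/τ₁)). Tank 2 (τ₁ ≠ τ₂): C₂ = C_in[1 − (τ₁ e^(−t/τ₁) − τ₂ e^(−t/τ₂))/(τ₁ − τ₂)].
At t = 41.24: e^(−t/τ₁) = 0.218283, e^(−t/τ₂) = 0.0223915.
C₂ = 1.394·[1 − (27.0966·0.218283 − 10.8553·0.0223915)/(16.2413)] = 1.394·0.650788 = 0.907199 g/L.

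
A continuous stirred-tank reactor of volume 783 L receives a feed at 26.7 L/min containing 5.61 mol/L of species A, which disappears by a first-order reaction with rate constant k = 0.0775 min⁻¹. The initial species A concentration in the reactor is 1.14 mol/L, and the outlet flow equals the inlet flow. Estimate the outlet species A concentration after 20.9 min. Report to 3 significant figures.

Accumulation = in − out − consumed: V dC/dt = Q C_in − Q C − k V C.
This is linear with rate a = Q/V + k = 0.11160 min⁻¹.
C_ss = Q C_in/(Q + kV) = 1.7142 mol/L; C(t) = C_ss + (C₀ − C_ss) e^(−a t).
C(20.9) = 1.7142 + (-0.57415)·e^(−0.11160·20.9) = 1.7142 + (-0.57415)·0.097059 = 1.6584 mol/L.

1.66 mol/L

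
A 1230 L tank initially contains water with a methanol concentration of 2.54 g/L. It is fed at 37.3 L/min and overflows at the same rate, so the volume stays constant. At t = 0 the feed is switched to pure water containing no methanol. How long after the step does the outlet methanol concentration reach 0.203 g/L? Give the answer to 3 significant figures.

83.3 min

Species balance: V dC/dt = Q(C_in − C) ⇒ τ = V/Q = 32.976 min.
C(t) = C_in + (C₀ − C_in) e^(−t/τ). Set C = 0.203 and solve for t:
e^(−t/τ) = (C − C_in)/(C₀ − C_in) = (0.203 − 0)/(2.54 − 0) = 0.079921
t = −τ ln(…) = 32.976 × 2.5267 = 83.321 min.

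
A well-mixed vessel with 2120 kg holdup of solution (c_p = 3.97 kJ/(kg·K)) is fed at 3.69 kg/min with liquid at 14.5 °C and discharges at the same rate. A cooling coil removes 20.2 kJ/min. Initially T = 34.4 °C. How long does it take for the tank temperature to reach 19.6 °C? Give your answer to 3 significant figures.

Energy balance: M c_p dT/dt = ṁ c_p (T_in − T) − 20.2.
τ = M/ṁ = 574.53 min; T_ss = T_in − Q̇/(ṁ c_p) = 13.121 °C.
T(t) = T_ss + (T₀ − T_ss) e^(−t/τ). Set T = 19.6:
e^(−t/τ) = (19.6 − 13.121)/(34.4 − 13.121) = 0.30448
t = −574.53 · ln(0.30448) = 683.21 min.

683 min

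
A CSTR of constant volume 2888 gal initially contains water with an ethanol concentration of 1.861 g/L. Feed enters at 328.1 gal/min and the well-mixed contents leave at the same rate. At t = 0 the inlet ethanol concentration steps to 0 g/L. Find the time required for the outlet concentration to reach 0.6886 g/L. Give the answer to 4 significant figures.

8.751 min

Transient balance on the dissolved component: V dC/dt = Q(C_in − C), so τ = V/Q = 8.80219 min.
C(t) = C_in + (C₀ − C_in) e^(−t/τ). Set C = 0.6886 and solve for t:
e^(−t/τ) = (C − C_in)/(C₀ − C_in) = (0.6886 − 0)/(1.861 − 0) = 0.370016
t = −τ ln(…) = 8.80219 × 0.994209 = 8.75122 min.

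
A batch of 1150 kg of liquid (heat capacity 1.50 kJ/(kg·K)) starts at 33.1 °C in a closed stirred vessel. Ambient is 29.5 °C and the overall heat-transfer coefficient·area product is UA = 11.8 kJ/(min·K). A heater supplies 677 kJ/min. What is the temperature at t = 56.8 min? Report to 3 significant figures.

Unsteady energy balance on the tank contents: M c_p dT/dt = −UA(T − T_amb) + Q̇.
dT/dt = (T_ss − T)/τ with T_ss = T_amb + Q̇/UA = 29.5 + 677/11.8 = 86.873 °C, τ = M c_p/UA = 1150·1.50/11.8 = 146.19 min.
T approaches T_ss exponentially: T(t) = T_ss + (T₀ − T_ss) e^(−t/τ).
T(56.8) = 86.873 + (-53.773)·0.67804 = 50.413 °C.

50.4 °C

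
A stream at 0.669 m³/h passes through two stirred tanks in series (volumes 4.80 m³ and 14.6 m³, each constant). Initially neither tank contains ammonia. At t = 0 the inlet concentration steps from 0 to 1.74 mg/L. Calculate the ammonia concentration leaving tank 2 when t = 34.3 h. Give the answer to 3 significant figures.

Each tank obeys Vᵢ dCᵢ/dt = Q(Cᵢ₋₁ − Cᵢ), so τᵢ = Vᵢ/Q.
τ₁ = 4.80/0.669 = 7.1749 h; τ₂ = 14.6/0.669 = 21.824 h.
Tank 1: C₁ = C_in(1 − e^(−t/τ₁)). Tank 2 (τ₁ ≠ τ₂): C₂ = C_in[1 − (τ₁ e^(−t/τ₁) − τ₂ e^(−t/τ₂))/(τ₁ − τ₂)].
At t = 34.3: e^(−t/τ₁) = 0.0083913, e^(−t/τ₂) = 0.20769.
C₂ = 1.74·[1 − (7.1749·0.0083913 − 21.824·0.20769)/(-14.649)] = 1.74·0.69469 = 1.2088 mg/L.

1.21 mg/L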